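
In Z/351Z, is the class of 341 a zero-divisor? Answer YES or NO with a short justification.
gcd(341, 351) = 1, so 341 is a unit in Z/351Z (it has a multiplicative inverse). A unit cannot be a zero-divisor: if 341·b ≡ 0 then multiplying both sides by 341^(−1) gives b ≡ 0. So 341 is not a zero-divisor.

Final answer: NO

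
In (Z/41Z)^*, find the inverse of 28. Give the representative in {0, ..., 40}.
28^(−1) ≡ 22 (mod 41)

Apply the extended Euclidean algorithm to (41, 28), tracking rows (r, s, t) with s·41 + t·28 = r. Each division r_prev = q·r_cur + r_new produces the new row as (previous row) − q·(current row):
  row A: (41, 1, 0)   [1·41 + 0·28 = 41]
  row B: (28, 0, 1)   [0·41 + 1·28 = 28]
  41 = 1·28 + 13   → row C = row A − 1·row B = (13, 1, −1)   [check: 1·41 − 1·28 = 13]
  28 = 2·13 + 2   → row D = row B − 2·row C = (2, −2, 3)   [check: −2·41 + 3·28 = 2]
  13 = 6·2 + 1   → row E = row C − 6·row D = (1, 13, −19)   [check: 13·41 − 19·28 = 1]
  2 = 2·1 + 0   → remainder 0, stop. gcd = 1 (last nonzero row E).
The gcd is 1, so 28 is invertible mod 41. The last nonzero row gives 13·41 − 19·28 = 1, so t = −19. So 28^(−1) ≡ −19 ≡ 22 (mod 41). Verify: 28 · 22 = 616 ≡ 1 (mod 41). ✓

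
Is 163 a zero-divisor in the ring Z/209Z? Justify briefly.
gcd(163, 209) = 1, so 163 is a unit in Z/209Z (it has a multiplicative inverse). A unit cannot be a zero-divisor: if 163·b ≡ 0 then multiplying both sides by 163^(−1) gives b ≡ 0. So 163 is not a zero-divisor.

Final answer: NO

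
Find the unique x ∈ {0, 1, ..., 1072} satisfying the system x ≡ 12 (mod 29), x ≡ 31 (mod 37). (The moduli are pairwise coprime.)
The moduli 29, 37 are pairwise coprime, so by the CRT there is a unique solution mod 29·37 = 1073.
Solve by successive substitution. Start with x ≡ 12 (mod 29).
  Combine with x ≡ 31 (mod 37): write x = 12 + 29·t and require 12 + 29·t ≡ 31 (mod 37), i.e. 29·t ≡ 31 − 12 ≡ 19 (mod 37). Since 29^(−1) ≡ 23 (mod 37), t ≡ 23·19 ≡ 30 (mod 37). So x ≡ 12 + 29·30 = 882 (mod 1073).
Unique solution in [0, 1073): x = 882.

Final answer: x ≡ 882 (mod 1073); the representative in [0, 1073) is 882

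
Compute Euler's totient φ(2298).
φ(2298) = 764

φ is multiplicative, with φ(p^e) = p^e − p^(e−1). Factorise 2298 = 2 · 3 · 383. Then
  φ(2298) = (2 − 1) · (3 − 1) · (383 − 1) = 1 · 2 · 382 = 764.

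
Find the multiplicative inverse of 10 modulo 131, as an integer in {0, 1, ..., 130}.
10^(−1) ≡ 118 (mod 131)

Apply the extended Euclidean algorithm to (131, 10), tracking rows (r, s, t) with s·131 + t·10 = r. Each division r_prev = q·r_cur + r_new produces the new row as (previous row) − q·(current row):
  row A: (131, 1, 0)   [1·131 + 0·10 = 131]
  row B: (10, 0, 1)   [0·131 + 1·10 = 10]
  131 = 13·10 + 1   → row C = row A − 13·row B = (1, 1, −13)   [check: 1·131 − 13·10 = 1]
  10 = 10·1 + 0   → remainder 0, stop. gcd = 1 (last nonzero row C).
The gcd is 1, so 10 is invertible mod 131. The last nonzero row gives 1·131 − 13·10 = 1, so t = −13. So 10^(−1) ≡ −13 ≡ 118 (mod 131). Verify: 10 · 118 = 1180 ≡ 1 (mod 131). ✓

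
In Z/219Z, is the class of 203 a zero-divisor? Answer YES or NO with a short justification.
gcd(203, 219) = 1, so 203 is a unit in Z/219Z (it has a multiplicative inverse). A unit cannot be a zero-divisor: if 203·b ≡ 0 then multiplying both sides by 203^(−1) gives b ≡ 0. So 203 is not a zero-divisor.

Final answer: NO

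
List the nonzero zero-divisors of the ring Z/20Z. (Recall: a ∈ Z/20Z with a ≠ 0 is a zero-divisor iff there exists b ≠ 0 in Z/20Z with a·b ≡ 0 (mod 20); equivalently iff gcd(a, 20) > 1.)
nonzero zero-divisors of Z/20Z = {2, 4, 5, 6, 8, 10, 12, 14, 15, 16, 18}

An element a ∈ Z/20Z (with a ≠ 0) is a zero-divisor iff gcd(a, 20) > 1 (because a is a unit precisely when gcd(a, n) = 1, and in Z/nZ every nonzero, non-unit element is a zero-divisor). Scan a = 1, ..., 19 and keep those with gcd(a, 20) > 1:
  gcd(2, 20) = 2, gcd(4, 20) = 4, gcd(5, 20) = 5, gcd(6, 20) = 2, gcd(8, 20) = 4, gcd(10, 20) = 10, gcd(12, 20) = 4, gcd(14, 20) = 2, gcd(15, 20) = 5, gcd(16, 20) = 4, gcd(18, 20) = 2.
All other a ∈ {1, ..., 19} have gcd(a, 20) = 1 and are units. So the nonzero zero-divisors are exactly the 11 values of a appearing in this scan.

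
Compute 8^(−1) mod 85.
Apply the extended Euclidean algorithm to (85, 8), tracking rows (r, s, t) with s·85 + t·8 = r. Each division r_prev = q·r_cur + r_new produces the new row as (previous row) − q·(current row):
  row A: (85, 1, 0)   [1·85 + 0·8 = 85]
  row B: (8, 0, 1)   [0·85 + 1·8 = 8]
  85 = 10·8 + 5   → row C = row A − 10·row B = (5, 1, −10)   [check: 1·85 − 10·8 = 5]
  8 = 1·5 + 3   → row D = row B − 1·row C = (3, −1, 11)   [check: −1·85 + 11·8 = 3]
  5 = 1·3 + 2   → row E = row C − 1·row D = (2, 2, −21)   [check: 2·85 − 21·8 = 2]
  3 = 1·2 + 1   → row F = row D − 1·row E = (1, −3, 32)   [check: −3·85 + 32·8 = 1]
  2 = 2·1 + 0   → remainder 0, stop. gcd = 1 (last nonzero row F).
The gcd is 1, so 8 is invertible mod 85. The last nonzero row gives −3·85 + 32·8 = 1, so t = 32. So 8^(−1) ≡ 32 (mod 85). Verify: 8 · 32 = 256 ≡ 1 (mod 85). ✓

Final answer: 8^(−1) ≡ 32 (mod 85)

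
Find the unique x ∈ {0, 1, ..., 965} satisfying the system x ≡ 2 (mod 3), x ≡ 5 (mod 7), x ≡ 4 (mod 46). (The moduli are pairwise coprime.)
The moduli 3, 7, 46 are pairwise coprime, so by the CRT there is a unique solution mod 3·7·46 = 966.
Solve by successive substitution. Start with x ≡ 2 (mod 3).
  Combine with x ≡ 5 (mod 7): write x = 2 + 3·t and require 2 + 3·t ≡ 5 (mod 7), i.e. 3·t ≡ 5 − 2 ≡ 3 (mod 7). Since 3^(−1) ≡ 5 (mod 7), t ≡ 5·3 ≡ 1 (mod 7). So x ≡ 2 + 3·1 = 5 (mod 21).
  Combine with x ≡ 4 (mod 46): write x = 5 + 21·t and require 5 + 21·t ≡ 4 (mod 46), i.e. 21·t ≡ 4 − 5 ≡ 45 (mod 46). Since 21^(−1) ≡ 11 (mod 46), t ≡ 11·45 ≡ 35 (mod 46). So x ≡ 5 + 21·35 = 740 (mod 966).
Unique solution in [0, 966): x = 740.

Final answer: x ≡ 740 (mod 966); the representative in [0, 966) is 740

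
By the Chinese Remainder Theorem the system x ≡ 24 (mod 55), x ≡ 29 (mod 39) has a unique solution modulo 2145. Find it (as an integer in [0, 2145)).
x ≡ 1784 (mod 2145); the representative in [0, 2145) is 1784

The moduli 55, 39 are pairwise coprime, so by the CRT there is a unique solution mod 55·39 = 2145.
Solve by successive substitution. Start with x ≡ 24 (mod 55).
  Combine with x ≡ 29 (mod 39): write x = 24 + 55·t and require 24 + 55·t ≡ 29 (mod 39), i.e. 55·t ≡ 29 − 24 ≡ 5 (mod 39). Since 55^(−1) ≡ 22 (mod 39) (55 ≡ 16 (mod 39)), t ≡ 22·5 ≡ 32 (mod 39). So x ≡ 24 + 55·32 = 1784 (mod 2145).
Unique solution in [0, 2145): x = 1784.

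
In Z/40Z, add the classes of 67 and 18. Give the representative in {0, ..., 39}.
Reduce the summands first: 67 ≡ 27 (mod 40), so 67 + 18 ≡ 27 + 18 (mod 40). 27 + 18 = 45; 45 = 1·40 + 5, so (67 + 18) mod 40 = 5.

Final answer: 5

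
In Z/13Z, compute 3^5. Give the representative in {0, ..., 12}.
9

Use repeated squaring. Binary(5) = 101. Walk through the bits of the exponent 5 left-to-right: at each bit after the leading one, square the running value, then multiply by 3 if the bit is 1 (always reducing mod 13):
  bit 1 = 1 (leading): start with 3.
  bit 2 = 0: square 3^2 = 9 (mod 13).
  bit 3 = 1: square 9^2 = 81 ≡ 3; bit is 1, so multiply 3·3 = 9 (mod 13).
Final value: 3^5 ≡ 9 (mod 13).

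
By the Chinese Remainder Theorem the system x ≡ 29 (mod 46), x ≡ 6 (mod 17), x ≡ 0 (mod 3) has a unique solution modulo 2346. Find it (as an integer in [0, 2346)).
x ≡ 1179 (mod 2346); the representative in [0, 2346) is 1179

The moduli 46, 17, 3 are pairwise coprime, so by the CRT there is a unique solution mod 46·17·3 = 2346.
Solve by successive substitution. Start with x ≡ 29 (mod 46).
  Combine with x ≡ 6 (mod 17): write x = 29 + 46·t and require 29 + 46·t ≡ 6 (mod 17), i.e. 46·t ≡ 6 − 29 ≡ 11 (mod 17). Since 46^(−1) ≡ 10 (mod 17) (46 ≡ 12 (mod 17)), t ≡ 10·11 ≡ 8 (mod 17). So x ≡ 29 + 46·8 = 397 (mod 782).
  Combine with x ≡ 0 (mod 3): write x = 397 + 782·t and require 397 + 782·t ≡ 0 (mod 3), i.e. 782·t ≡ 0 − 397 ≡ 2 (mod 3). Since 782^(−1) ≡ 2 (mod 3) (782 ≡ 2 (mod 3)), t ≡ 2·2 ≡ 1 (mod 3). So x ≡ 397 + 782·1 = 1179 (mod 2346).
Unique solution in [0, 2346): x = 1179.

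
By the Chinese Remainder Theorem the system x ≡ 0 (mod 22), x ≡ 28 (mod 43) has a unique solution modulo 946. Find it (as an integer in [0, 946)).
x ≡ 286 (mod 946); the representative in [0, 946) is 286

The moduli 22, 43 are pairwise coprime, so by the CRT there is a unique solution mod 22·43 = 946.
Solve by successive substitution. Start with x ≡ 0 (mod 22).
  Combine with x ≡ 28 (mod 43): write x = 22·t and require 22·t ≡ 28 (mod 43). Since 22^(−1) ≡ 2 (mod 43), t ≡ 2·28 ≡ 13 (mod 43). So x ≡ 22·13 = 286 (mod 946).
Unique solution in [0, 946): x = 286.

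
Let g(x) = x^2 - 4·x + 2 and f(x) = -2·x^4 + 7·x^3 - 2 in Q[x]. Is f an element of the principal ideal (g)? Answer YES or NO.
In Q[x] the ideal (g) consists of all multiples of g, so f ∈ (g) iff g | f, i.e. iff the remainder of f on division by g is 0. Divide f by g (g is monic, so eliminate the leading term of the running remainder at each step):
  leading term -2·x^4: subtract (-2·x^2)·g(x) = -2·x^4 + 8·x^3 - 4·x^2, leaving -x^3 + 4·x^2 - 2
  leading term -x^3: subtract (-x)·g(x) = -x^3 + 4·x^2 - 2·x, leaving 2·x - 2
The remainder r(x) = 2·x - 2 ≠ 0 (and deg r < deg g), so g ∤ f, i.e. f ∉ (g).

Final answer: NO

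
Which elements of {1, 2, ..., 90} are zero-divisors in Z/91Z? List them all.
nonzero zero-divisors of Z/91Z = {7, 13, 14, 21, 26, 28, 35, 39, 42, 49, 52, 56, 63, 65, 70, 77, 78, 84}

An element a ∈ Z/91Z (with a ≠ 0) is a zero-divisor iff gcd(a, 91) > 1 (because a is a unit precisely when gcd(a, n) = 1, and in Z/nZ every nonzero, non-unit element is a zero-divisor). Scan a = 1, ..., 90 and keep those with gcd(a, 91) > 1:
  gcd(7, 91) = 7, gcd(13, 91) = 13, gcd(14, 91) = 7, gcd(21, 91) = 7, gcd(26, 91) = 13, gcd(28, 91) = 7, gcd(35, 91) = 7, gcd(39, 91) = 13, gcd(42, 91) = 7, gcd(49, 91) = 7, gcd(52, 91) = 13, gcd(56, 91) = 7, gcd(63, 91) = 7, gcd(65, 91) = 13, gcd(70, 91) = 7, gcd(77, 91) = 7, gcd(78, 91) = 13, gcd(84, 91) = 7.
All other a ∈ {1, ..., 90} have gcd(a, 91) = 1 and are units. So the nonzero zero-divisors are exactly the 18 values of a appearing in this scan.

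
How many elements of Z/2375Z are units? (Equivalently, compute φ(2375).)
Z/2375Z has φ(2375) = 1800 units

An element a ∈ Z/2375Z is a unit iff gcd(a, 2375) = 1, so the number of units is φ(2375). φ is multiplicative, with φ(p^e) = p^e − p^(e−1). Factorise 2375 = 5^3 · 19. Then
  φ(2375) = (5^3 − 5^2) · (19 − 1) = 100 · 18 = 1800.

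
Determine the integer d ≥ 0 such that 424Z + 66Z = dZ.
In the PID Z, (a, b) is generated by gcd(a, b). Compute gcd(424, 66) with the extended Euclidean algorithm, tracking rows (r, s, t) with s·424 + t·66 = r:
  row A: (424, 1, 0)   [1·424 + 0·66 = 424]
  row B: (66, 0, 1)   [0·424 + 1·66 = 66]
  424 = 6·66 + 28   → row C = row A − 6·row B = (28, 1, −6)   [check: 1·424 − 6·66 = 28]
  66 = 2·28 + 10   → row D = row B − 2·row C = (10, −2, 13)   [check: −2·424 + 13·66 = 10]
  28 = 2·10 + 8   → row E = row C − 2·row D = (8, 5, −32)   [check: 5·424 − 32·66 = 8]
  10 = 1·8 + 2   → row F = row D − 1·row E = (2, −7, 45)   [check: −7·424 + 45·66 = 2]
  8 = 4·2 + 0   → remainder 0, stop. gcd = 2 (last nonzero row F).
So gcd(424, 66) = 2, with Bézout identity −7·424 + 45·66 = 2. Containment (⊇): the Bézout identity exhibits 2 as an element of (424, 66), giving (2) ⊆ (424, 66). Containment (⊆): since 2 | 424 and 2 | 66 (424 = 2·212, 66 = 2·33), every Z-linear combination of 424 and 66 is divisible by 2, so (424, 66) ⊆ (2). Therefore (424, 66) = (2), d = 2.

Final answer: (424, 66) = (2); d = 2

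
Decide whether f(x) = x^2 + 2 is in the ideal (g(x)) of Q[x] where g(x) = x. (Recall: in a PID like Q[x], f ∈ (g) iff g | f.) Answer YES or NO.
NO

In Q[x] the ideal (g) consists of all multiples of g, so f ∈ (g) iff g | f, i.e. iff the remainder of f on division by g is 0. Divide f by g (g is monic, so eliminate the leading term of the running remainder at each step):
  leading term x^2: subtract (x)·g(x) = x^2, leaving 2
The remainder r(x) = 2 ≠ 0 (and deg r < deg g), so g ∤ f, i.e. f ∉ (g).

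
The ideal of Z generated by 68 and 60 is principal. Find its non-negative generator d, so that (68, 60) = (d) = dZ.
In the PID Z, (a, b) is generated by gcd(a, b). Compute gcd(68, 60) with the extended Euclidean algorithm, tracking rows (r, s, t) with s·68 + t·60 = r:
  row A: (68, 1, 0)   [1·68 + 0·60 = 68]
  row B: (60, 0, 1)   [0·68 + 1·60 = 60]
  68 = 1·60 + 8   → row C = row A − 1·row B = (8, 1, −1)   [check: 1·68 − 1·60 = 8]
  60 = 7·8 + 4   → row D = row B − 7·row C = (4, −7, 8)   [check: −7·68 + 8·60 = 4]
  8 = 2·4 + 0   → remainder 0, stop. gcd = 4 (last nonzero row D).
So gcd(68, 60) = 4, with Bézout identity −7·68 + 8·60 = 4. Containment (⊇): the Bézout identity exhibits 4 as an element of (68, 60), giving (4) ⊆ (68, 60). Containment (⊆): since 4 | 68 and 4 | 60 (68 = 4·17, 60 = 4·15), every Z-linear combination of 68 and 60 is divisible by 4, so (68, 60) ⊆ (4). Therefore (68, 60) = (4), d = 4.

Final answer: (68, 60) = (4); d = 4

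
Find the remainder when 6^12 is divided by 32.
Use repeated squaring. Binary(12) = 1100. Walk through the bits of the exponent 12 left-to-right: at each bit after the leading one, square the running value, then multiply by 6 if the bit is 1 (always reducing mod 32):
  bit 1 = 1 (leading): start with 6.
  bit 2 = 1: square 6^2 = 36 ≡ 4; bit is 1, so multiply 4·6 = 24 (mod 32).
  bit 3 = 0: square 24^2 = 576 ≡ 0 (mod 32).
  bit 4 = 0: square 0^2 = 0 (mod 32).
Final value: 6^12 ≡ 0 (mod 32).

Final answer: 0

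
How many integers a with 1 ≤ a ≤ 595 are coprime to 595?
384

The number of a ∈ {1, ..., 595} with gcd(a, 595) = 1 is by definition Euler's totient φ(595). φ is multiplicative, with φ(p^e) = p^e − p^(e−1). Factorise 595 = 5 · 7 · 17. Then
  φ(595) = (5 − 1) · (7 − 1) · (17 − 1) = 4 · 6 · 16 = 384.
So there are 384 such integers.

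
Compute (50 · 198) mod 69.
33

Reduce the factors first: 198 ≡ 60 (mod 69), so 50 · 198 ≡ 50 · 60 (mod 69). 50 · 60 = 3000. Dividing by 69: 3000 = 43·69 + 33. So (50 · 198) mod 69 = 33.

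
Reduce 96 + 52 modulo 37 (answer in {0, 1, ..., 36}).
0

Reduce the summands first: 96 ≡ 22, 52 ≡ 15 (mod 37), so 96 + 52 ≡ 22 + 15 (mod 37). 22 + 15 = 37; 37 = 1·37 + 0, so (96 + 52) mod 37 = 0.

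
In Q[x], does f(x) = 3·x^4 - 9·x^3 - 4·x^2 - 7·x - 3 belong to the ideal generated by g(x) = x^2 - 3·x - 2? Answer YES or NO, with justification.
NO

In Q[x] the ideal (g) consists of all multiples of g, so f ∈ (g) iff g | f, i.e. iff the remainder of f on division by g is 0. Divide f by g (g is monic, so eliminate the leading term of the running remainder at each step):
  leading term 3·x^4: subtract (3·x^2)·g(x) = 3·x^4 - 9·x^3 - 6·x^2, leaving 2·x^2 - 7·x - 3
  leading term 2·x^2: subtract (2)·g(x) = 2·x^2 - 6·x - 4, leaving 1 - x
The remainder r(x) = 1 - x ≠ 0 (and deg r < deg g), so g ∤ f, i.e. f ∉ (g).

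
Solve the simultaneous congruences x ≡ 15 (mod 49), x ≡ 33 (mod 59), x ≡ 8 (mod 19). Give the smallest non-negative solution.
x ≡ 52543 (mod 54929); the representative in [0, 54929) is 52543

The moduli 49, 59, 19 are pairwise coprime, so by the CRT there is a unique solution mod 49·59·19 = 54929.
Solve by successive substitution. Start with x ≡ 15 (mod 49).
  Combine with x ≡ 33 (mod 59): write x = 15 + 49·t and require 15 + 49·t ≡ 33 (mod 59), i.e. 49·t ≡ 33 − 15 ≡ 18 (mod 59). Since 49^(−1) ≡ 53 (mod 59), t ≡ 53·18 ≡ 10 (mod 59). So x ≡ 15 + 49·10 = 505 (mod 2891).
  Combine with x ≡ 8 (mod 19): write x = 505 + 2891·t and require 505 + 2891·t ≡ 8 (mod 19), i.e. 2891·t ≡ 8 − 505 ≡ 16 (mod 19). Since 2891^(−1) ≡ 13 (mod 19) (2891 ≡ 3 (mod 19)), t ≡ 13·16 ≡ 18 (mod 19). So x ≡ 505 + 2891·18 = 52543 (mod 54929).
Unique solution in [0, 54929): x = 52543.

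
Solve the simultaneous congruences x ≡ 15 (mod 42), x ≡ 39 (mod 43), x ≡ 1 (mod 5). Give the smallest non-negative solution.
The moduli 42, 43, 5 are pairwise coprime, so by the CRT there is a unique solution mod 42·43·5 = 9030.
Solve by successive substitution. Start with x ≡ 15 (mod 42).
  Combine with x ≡ 39 (mod 43): write x = 15 + 42·t and require 15 + 42·t ≡ 39 (mod 43), i.e. 42·t ≡ 39 − 15 ≡ 24 (mod 43). Since 42^(−1) ≡ 42 (mod 43), t ≡ 42·24 ≡ 19 (mod 43). So x ≡ 15 + 42·19 = 813 (mod 1806).
  Combine with x ≡ 1 (mod 5): write x = 813 + 1806·t and require 813 + 1806·t ≡ 1 (mod 5), i.e. 1806·t ≡ 1 − 813 ≡ 3 (mod 5). Since 1806^(−1) ≡ 1 (mod 5) (1806 ≡ 1 (mod 5)), t ≡ 1·3 ≡ 3 (mod 5). So x ≡ 813 + 1806·3 = 6231 (mod 9030).
Unique solution in [0, 9030): x = 6231.

Final answer: x ≡ 6231 (mod 9030); the representative in [0, 9030) is 6231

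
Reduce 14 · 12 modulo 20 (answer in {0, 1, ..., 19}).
Both factors are already reduced mod 20. 14 · 12 = 168. Dividing by 20: 168 = 8·20 + 8. So (14 · 12) mod 20 = 8.

Final answer: 8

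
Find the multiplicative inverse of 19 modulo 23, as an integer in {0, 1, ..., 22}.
Apply the extended Euclidean algorithm to (23, 19), tracking rows (r, s, t) with s·23 + t·19 = r. Each division r_prev = q·r_cur + r_new produces the new row as (previous row) − q·(current row):
  row A: (23, 1, 0)   [1·23 + 0·19 = 23]
  row B: (19, 0, 1)   [0·23 + 1·19 = 19]
  23 = 1·19 + 4   → row C = row A − 1·row B = (4, 1, −1)   [check: 1·23 − 1·19 = 4]
  19 = 4·4 + 3   → row D = row B − 4·row C = (3, −4, 5)   [check: −4·23 + 5·19 = 3]
  4 = 1·3 + 1   → row E = row C − 1·row D = (1, 5, −6)   [check: 5·23 − 6·19 = 1]
  3 = 3·1 + 0   → remainder 0, stop. gcd = 1 (last nonzero row E).
The gcd is 1, so 19 is invertible mod 23. The last nonzero row gives 5·23 − 6·19 = 1, so t = −6. So 19^(−1) ≡ −6 ≡ 17 (mod 23). Verify: 19 · 17 = 323 ≡ 1 (mod 23). ✓

Final answer: 19^(−1) ≡ 17 (mod 23)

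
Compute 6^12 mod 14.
8

Use repeated squaring. Binary(12) = 1100. Walk through the bits of the exponent 12 left-to-right: at each bit after the leading one, square the running value, then multiply by 6 if the bit is 1 (always reducing mod 14):
  bit 1 = 1 (leading): start with 6.
  bit 2 = 1: square 6^2 = 36 ≡ 8; bit is 1, so multiply 8·6 = 48 ≡ 6 (mod 14).
  bit 3 = 0: square 6^2 = 36 ≡ 8 (mod 14).
  bit 4 = 0: square 8^2 = 64 ≡ 8 (mod 14).
Final value: 6^12 ≡ 8 (mod 14).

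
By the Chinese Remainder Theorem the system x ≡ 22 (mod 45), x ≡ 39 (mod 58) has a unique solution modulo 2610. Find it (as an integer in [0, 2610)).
x ≡ 967 (mod 2610); the representative in [0, 2610) is 967

The moduli 45, 58 are pairwise coprime, so by the CRT there is a unique solution mod 45·58 = 2610.
Solve by successive substitution. Start with x ≡ 22 (mod 45).
  Combine with x ≡ 39 (mod 58): write x = 22 + 45·t and require 22 + 45·t ≡ 39 (mod 58), i.e. 45·t ≡ 39 − 22 ≡ 17 (mod 58). Since 45^(−1) ≡ 49 (mod 58), t ≡ 49·17 ≡ 21 (mod 58). So x ≡ 22 + 45·21 = 967 (mod 2610).
Unique solution in [0, 2610): x = 967.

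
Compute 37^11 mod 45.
Use repeated squaring. Binary(11) = 1011. Walk through the bits of the exponent 11 left-to-right: at each bit after the leading one, square the running value, then multiply by 37 if the bit is 1 (always reducing mod 45):
  bit 1 = 1 (leading): start with 37.
  bit 2 = 0: square 37^2 = 1369 ≡ 19 (mod 45).
  bit 3 = 1: square 19^2 = 361 ≡ 1; bit is 1, so multiply 1·37 = 37 (mod 45).
  bit 4 = 1: square 37^2 = 1369 ≡ 19; bit is 1, so multiply 19·37 = 703 ≡ 28 (mod 45).
Final value: 37^11 ≡ 28 (mod 45).

Final answer: 28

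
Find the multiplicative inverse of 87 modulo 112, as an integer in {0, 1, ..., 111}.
Apply the extended Euclidean algorithm to (112, 87), tracking rows (r, s, t) with s·112 + t·87 = r. Each division r_prev = q·r_cur + r_new produces the new row as (previous row) − q·(current row):
  row A: (112, 1, 0)   [1·112 + 0·87 = 112]
  row B: (87, 0, 1)   [0·112 + 1·87 = 87]
  112 = 1·87 + 25   → row C = row A − 1·row B = (25, 1, −1)   [check: 1·112 − 1·87 = 25]
  87 = 3·25 + 12   → row D = row B − 3·row C = (12, −3, 4)   [check: −3·112 + 4·87 = 12]
  25 = 2·12 + 1   → row E = row C − 2·row D = (1, 7, −9)   [check: 7·112 − 9·87 = 1]
  12 = 12·1 + 0   → remainder 0, stop. gcd = 1 (last nonzero row E).
The gcd is 1, so 87 is invertible mod 112. The last nonzero row gives 7·112 − 9·87 = 1, so t = −9. So 87^(−1) ≡ −9 ≡ 103 (mod 112). Verify: 87 · 103 = 8961 ≡ 1 (mod 112). ✓

Final answer: 87^(−1) ≡ 103 (mod 112)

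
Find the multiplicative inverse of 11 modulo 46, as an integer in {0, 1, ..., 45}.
11^(−1) ≡ 21 (mod 46)

Apply the extended Euclidean algorithm to (46, 11), tracking rows (r, s, t) with s·46 + t·11 = r. Each division r_prev = q·r_cur + r_new produces the new row as (previous row) − q·(current row):
  row A: (46, 1, 0)   [1·46 + 0·11 = 46]
  row B: (11, 0, 1)   [0·46 + 1·11 = 11]
  46 = 4·11 + 2   → row C = row A − 4·row B = (2, 1, −4)   [check: 1·46 − 4·11 = 2]
  11 = 5·2 + 1   → row D = row B − 5·row C = (1, −5, 21)   [check: −5·46 + 21·11 = 1]
  2 = 2·1 + 0   → remainder 0, stop. gcd = 1 (last nonzero row D).
The gcd is 1, so 11 is invertible mod 46. The last nonzero row gives −5·46 + 21·11 = 1, so t = 21. So 11^(−1) ≡ 21 (mod 46). Verify: 11 · 21 = 231 ≡ 1 (mod 46). ✓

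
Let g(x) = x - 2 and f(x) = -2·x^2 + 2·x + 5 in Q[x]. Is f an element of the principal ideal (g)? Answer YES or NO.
In Q[x] the ideal (g) consists of all multiples of g, so f ∈ (g) iff g | f, i.e. iff the remainder of f on division by g is 0. Divide f by g (g is monic, so eliminate the leading term of the running remainder at each step):
  leading term -2·x^2: subtract (-2·x)·g(x) = -2·x^2 + 4·x, leaving 5 - 2·x
  leading term -2·x: subtract (-2)·g(x) = 4 - 2·x, leaving 1
The remainder r(x) = 1 ≠ 0 (and deg r < deg g), so g ∤ f, i.e. f ∉ (g).

Final answer: NO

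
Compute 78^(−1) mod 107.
Apply the extended Euclidean algorithm to (107, 78), tracking rows (r, s, t) with s·107 + t·78 = r. Each division r_prev = q·r_cur + r_new produces the new row as (previous row) − q·(current row):
  row A: (107, 1, 0)   [1·107 + 0·78 = 107]
  row B: (78, 0, 1)   [0·107 + 1·78 = 78]
  107 = 1·78 + 29   → row C = row A − 1·row B = (29, 1, −1)   [check: 1·107 − 1·78 = 29]
  78 = 2·29 + 20   → row D = row B − 2·row C = (20, −2, 3)   [check: −2·107 + 3·78 = 20]
  29 = 1·20 + 9   → row E = row C − 1·row D = (9, 3, −4)   [check: 3·107 − 4·78 = 9]
  20 = 2·9 + 2   → row F = row D − 2·row E = (2, −8, 11)   [check: −8·107 + 11·78 = 2]
  9 = 4·2 + 1   → row G = row E − 4·row F = (1, 35, −48)   [check: 35·107 − 48·78 = 1]
  2 = 2·1 + 0   → remainder 0, stop. gcd = 1 (last nonzero row G).
The gcd is 1, so 78 is invertible mod 107. The last nonzero row gives 35·107 − 48·78 = 1, so t = −48. So 78^(−1) ≡ −48 ≡ 59 (mod 107). Verify: 78 · 59 = 4602 ≡ 1 (mod 107). ✓

Final answer: 78^(−1) ≡ 59 (mod 107)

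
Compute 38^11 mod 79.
Use repeated squaring. Binary(11) = 1011. Walk through the bits of the exponent 11 left-to-right: at each bit after the leading one, square the running value, then multiply by 38 if the bit is 1 (always reducing mod 79):
  bit 1 = 1 (leading): start with 38.
  bit 2 = 0: square 38^2 = 1444 ≡ 22 (mod 79).
  bit 3 = 1: square 22^2 = 484 ≡ 10; bit is 1, so multiply 10·38 = 380 ≡ 64 (mod 79).
  bit 4 = 1: square 64^2 = 4096 ≡ 67; bit is 1, so multiply 67·38 = 2546 ≡ 18 (mod 79).
Final value: 38^11 ≡ 18 (mod 79).

Final answer: 18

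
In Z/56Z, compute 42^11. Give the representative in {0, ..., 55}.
0

Use repeated squaring. Binary(11) = 1011. Walk through the bits of the exponent 11 left-to-right: at each bit after the leading one, square the running value, then multiply by 42 if the bit is 1 (always reducing mod 56):
  bit 1 = 1 (leading): start with 42.
  bit 2 = 0: square 42^2 = 1764 ≡ 28 (mod 56).
  bit 3 = 1: square 28^2 = 784 ≡ 0; bit is 1, so multiply 0·42 = 0 (mod 56).
  bit 4 = 1: square 0^2 = 0; bit is 1, so multiply 0·42 = 0 (mod 56).
Final value: 42^11 ≡ 0 (mod 56).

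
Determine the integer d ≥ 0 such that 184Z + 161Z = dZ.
(184, 161) = (23); d = 23

In the PID Z, (a, b) is generated by gcd(a, b). Compute gcd(184, 161) with the extended Euclidean algorithm, tracking rows (r, s, t) with s·184 + t·161 = r:
  row A: (184, 1, 0)   [1·184 + 0·161 = 184]
  row B: (161, 0, 1)   [0·184 + 1·161 = 161]
  184 = 1·161 + 23   → row C = row A − 1·row B = (23, 1, −1)   [check: 1·184 − 1·161 = 23]
  161 = 7·23 + 0   → remainder 0, stop. gcd = 23 (last nonzero row C).
So gcd(184, 161) = 23, with Bézout identity 1·184 − 1·161 = 23. Containment (⊇): the Bézout identity exhibits 23 as an element of (184, 161), giving (23) ⊆ (184, 161). Containment (⊆): since 23 | 184 and 23 | 161 (184 = 23·8, 161 = 23·7), every Z-linear combination of 184 and 161 is divisible by 23, so (184, 161) ⊆ (23). Therefore (184, 161) = (23), d = 23.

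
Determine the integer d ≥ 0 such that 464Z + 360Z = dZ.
In the PID Z, (a, b) is generated by gcd(a, b). Compute gcd(464, 360) with the extended Euclidean algorithm, tracking rows (r, s, t) with s·464 + t·360 = r:
  row A: (464, 1, 0)   [1·464 + 0·360 = 464]
  row B: (360, 0, 1)   [0·464 + 1·360 = 360]
  464 = 1·360 + 104   → row C = row A − 1·row B = (104, 1, −1)   [check: 1·464 − 1·360 = 104]
  360 = 3·104 + 48   → row D = row B − 3·row C = (48, −3, 4)   [check: −3·464 + 4·360 = 48]
  104 = 2·48 + 8   → row E = row C − 2·row D = (8, 7, −9)   [check: 7·464 − 9·360 = 8]
  48 = 6·8 + 0   → remainder 0, stop. gcd = 8 (last nonzero row E).
So gcd(464, 360) = 8, with Bézout identity 7·464 − 9·360 = 8. Containment (⊇): the Bézout identity exhibits 8 as an element of (464, 360), giving (8) ⊆ (464, 360). Containment (⊆): since 8 | 464 and 8 | 360 (464 = 8·58, 360 = 8·45), every Z-linear combination of 464 and 360 is divisible by 8, so (464, 360) ⊆ (8). Therefore (464, 360) = (8), d = 8.

Final answer: (464, 360) = (8); d = 8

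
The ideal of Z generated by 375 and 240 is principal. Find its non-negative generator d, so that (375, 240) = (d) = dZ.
(375, 240) = (15); d = 15

In the PID Z, (a, b) is generated by gcd(a, b). Compute gcd(375, 240) with the extended Euclidean algorithm, tracking rows (r, s, t) with s·375 + t·240 = r:
  row A: (375, 1, 0)   [1·375 + 0·240 = 375]
  row B: (240, 0, 1)   [0·375 + 1·240 = 240]
  375 = 1·240 + 135   → row C = row A − 1·row B = (135, 1, −1)   [check: 1·375 − 1·240 = 135]
  240 = 1·135 + 105   → row D = row B − 1·row C = (105, −1, 2)   [check: −1·375 + 2·240 = 105]
  135 = 1·105 + 30   → row E = row C − 1·row D = (30, 2, −3)   [check: 2·375 − 3·240 = 30]
  105 = 3·30 + 15   → row F = row D − 3·row E = (15, −7, 11)   [check: −7·375 + 11·240 = 15]
  30 = 2·15 + 0   → remainder 0, stop. gcd = 15 (last nonzero row F).
So gcd(375, 240) = 15, with Bézout identity −7·375 + 11·240 = 15. Containment (⊇): the Bézout identity exhibits 15 as an element of (375, 240), giving (15) ⊆ (375, 240). Containment (⊆): since 15 | 375 and 15 | 240 (375 = 15·25, 240 = 15·16), every Z-linear combination of 375 and 240 is divisible by 15, so (375, 240) ⊆ (15). Therefore (375, 240) = (15), d = 15.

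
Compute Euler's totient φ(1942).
φ is multiplicative, with φ(p^e) = p^e − p^(e−1). Factorise 1942 = 2 · 971. Then
  φ(1942) = (2 − 1) · (971 − 1) = 1 · 970 = 970.

Final answer: φ(1942) = 970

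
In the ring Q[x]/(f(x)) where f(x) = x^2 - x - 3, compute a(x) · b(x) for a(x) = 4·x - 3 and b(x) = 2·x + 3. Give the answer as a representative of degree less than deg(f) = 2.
a · b ≡ 14·x + 15 (mod f(x))

First multiply in Q[x] without reducing: a · b = 8·x^2 + 6·x - 9. Now divide by f(x) = x^2 - x - 3, eliminating the leading term at each step:
  leading term 8·x^2: subtract (8)·f(x) = 8·x^2 - 8·x - 24, leaving 14·x + 15
The degree is now < 2, so this is the remainder. Hence a · b ≡ 14·x + 15 in Q[x]/(f).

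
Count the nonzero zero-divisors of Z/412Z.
Z/412Z has 207 nonzero zero-divisors

In Z/412Z each nonzero element is either a unit (gcd with 412 is 1) or a zero-divisor (gcd > 1). The number of units is φ(412): factorise 412 = 2^2 · 103, so φ(412) = (2^2 − 2^1) · (103 − 1) = 2 · 102 = 204. The nonzero elements number 412 − 1 = 411. Hence the nonzero zero-divisors number 411 − 204 = 207.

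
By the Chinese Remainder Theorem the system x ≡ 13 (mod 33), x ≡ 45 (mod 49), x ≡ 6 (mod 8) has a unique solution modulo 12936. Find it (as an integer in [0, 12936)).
The moduli 33, 49, 8 are pairwise coprime, so by the CRT there is a unique solution mod 33·49·8 = 12936.
Solve by successive substitution. Start with x ≡ 13 (mod 33).
  Combine with x ≡ 45 (mod 49): write x = 13 + 33·t and require 13 + 33·t ≡ 45 (mod 49), i.e. 33·t ≡ 45 − 13 ≡ 32 (mod 49). Since 33^(−1) ≡ 3 (mod 49), t ≡ 3·32 ≡ 47 (mod 49). So x ≡ 13 + 33·47 = 1564 (mod 1617).
  Combine with x ≡ 6 (mod 8): write x = 1564 + 1617·t and require 1564 + 1617·t ≡ 6 (mod 8), i.e. 1617·t ≡ 6 − 1564 ≡ 2 (mod 8). Since 1617^(−1) ≡ 1 (mod 8) (1617 ≡ 1 (mod 8)), t ≡ 1·2 ≡ 2 (mod 8). So x ≡ 1564 + 1617·2 = 4798 (mod 12936).
Unique solution in [0, 12936): x = 4798.

Final answer: x ≡ 4798 (mod 12936); the representative in [0, 12936) is 4798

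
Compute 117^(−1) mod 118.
117^(−1) ≡ 117 (mod 118)

Apply the extended Euclidean algorithm to (118, 117), tracking rows (r, s, t) with s·118 + t·117 = r. Each division r_prev = q·r_cur + r_new produces the new row as (previous row) − q·(current row):
  row A: (118, 1, 0)   [1·118 + 0·117 = 118]
  row B: (117, 0, 1)   [0·118 + 1·117 = 117]
  118 = 1·117 + 1   → row C = row A − 1·row B = (1, 1, −1)   [check: 1·118 − 1·117 = 1]
  117 = 117·1 + 0   → remainder 0, stop. gcd = 1 (last nonzero row C).
The gcd is 1, so 117 is invertible mod 118. The last nonzero row gives 1·118 − 1·117 = 1, so t = −1. So 117^(−1) ≡ −1 ≡ 117 (mod 118). Verify: 117 · 117 = 13689 ≡ 1 (mod 118). ✓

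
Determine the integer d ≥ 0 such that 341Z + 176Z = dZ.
(341, 176) = (11); d = 11

In the PID Z, (a, b) is generated by gcd(a, b). Compute gcd(341, 176) with the extended Euclidean algorithm, tracking rows (r, s, t) with s·341 + t·176 = r:
  row A: (341, 1, 0)   [1·341 + 0·176 = 341]
  row B: (176, 0, 1)   [0·341 + 1·176 = 176]
  341 = 1·176 + 165   → row C = row A − 1·row B = (165, 1, −1)   [check: 1·341 − 1·176 = 165]
  176 = 1·165 + 11   → row D = row B − 1·row C = (11, −1, 2)   [check: −1·341 + 2·176 = 11]
  165 = 15·11 + 0   → remainder 0, stop. gcd = 11 (last nonzero row D).
So gcd(341, 176) = 11, with Bézout identity −1·341 + 2·176 = 11. Containment (⊇): the Bézout identity exhibits 11 as an element of (341, 176), giving (11) ⊆ (341, 176). Containment (⊆): since 11 | 341 and 11 | 176 (341 = 11·31, 176 = 11·16), every Z-linear combination of 341 and 176 is divisible by 11, so (341, 176) ⊆ (11). Therefore (341, 176) = (11), d = 11.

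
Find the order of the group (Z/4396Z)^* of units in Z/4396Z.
(Z/4396Z)^* consists of the classes a with gcd(a, 4396) = 1, so its order is φ(4396). φ is multiplicative, with φ(p^e) = p^e − p^(e−1). Factorise 4396 = 2^2 · 7 · 157. Then
  φ(4396) = (2^2 − 2^1) · (7 − 1) · (157 − 1) = 2 · 6 · 156 = 1872.
Thus |(Z/4396Z)^*| = 1872.

Final answer: |(Z/4396Z)^*| = 1872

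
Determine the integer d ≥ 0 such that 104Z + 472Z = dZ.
In the PID Z, (a, b) is generated by gcd(a, b). Compute gcd(472, 104) with the extended Euclidean algorithm, tracking rows (r, s, t) with s·472 + t·104 = r:
  row A: (472, 1, 0)   [1·472 + 0·104 = 472]
  row B: (104, 0, 1)   [0·472 + 1·104 = 104]
  472 = 4·104 + 56   → row C = row A − 4·row B = (56, 1, −4)   [check: 1·472 − 4·104 = 56]
  104 = 1·56 + 48   → row D = row B − 1·row C = (48, −1, 5)   [check: −1·472 + 5·104 = 48]
  56 = 1·48 + 8   → row E = row C − 1·row D = (8, 2, −9)   [check: 2·472 − 9·104 = 8]
  48 = 6·8 + 0   → remainder 0, stop. gcd = 8 (last nonzero row E).
So gcd(104, 472) = 8, with Bézout identity 2·472 − 9·104 = 8. Containment (⊇): the Bézout identity exhibits 8 as an element of (104, 472), giving (8) ⊆ (104, 472). Containment (⊆): since 8 | 104 and 8 | 472 (104 = 8·13, 472 = 8·59), every Z-linear combination of 104 and 472 is divisible by 8, so (104, 472) ⊆ (8). Therefore (104, 472) = (8), d = 8.

Final answer: (104, 472) = (8); d = 8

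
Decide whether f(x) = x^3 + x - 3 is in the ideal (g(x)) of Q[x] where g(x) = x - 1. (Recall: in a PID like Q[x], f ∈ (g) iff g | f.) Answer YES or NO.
In Q[x] the ideal (g) consists of all multiples of g, so f ∈ (g) iff g | f, i.e. iff the remainder of f on division by g is 0. Divide f by g (g is monic, so eliminate the leading term of the running remainder at each step):
  leading term x^3: subtract (x^2)·g(x) = x^3 - x^2, leaving x^2 + x - 3
  leading term x^2: subtract (x)·g(x) = x^2 - x, leaving 2·x - 3
  leading term 2·x: subtract (2)·g(x) = 2·x - 2, leaving -1
The remainder r(x) = -1 ≠ 0 (and deg r < deg g), so g ∤ f, i.e. f ∉ (g).

Final answer: NO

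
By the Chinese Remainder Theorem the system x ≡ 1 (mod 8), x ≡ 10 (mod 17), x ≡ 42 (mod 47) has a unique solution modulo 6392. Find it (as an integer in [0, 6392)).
x ≡ 1217 (mod 6392); the representative in [0, 6392) is 1217

The moduli 8, 17, 47 are pairwise coprime, so by the CRT there is a unique solution mod 8·17·47 = 6392.
Solve by successive substitution. Start with x ≡ 1 (mod 8).
  Combine with x ≡ 10 (mod 17): write x = 1 + 8·t and require 1 + 8·t ≡ 10 (mod 17), i.e. 8·t ≡ 10 − 1 ≡ 9 (mod 17). Since 8^(−1) ≡ 15 (mod 17), t ≡ 15·9 ≡ 16 (mod 17). So x ≡ 1 + 8·16 = 129 (mod 136).
  Combine with x ≡ 42 (mod 47): write x = 129 + 136·t and require 129 + 136·t ≡ 42 (mod 47), i.e. 136·t ≡ 42 − 129 ≡ 7 (mod 47). Since 136^(−1) ≡ 28 (mod 47) (136 ≡ 42 (mod 47)), t ≡ 28·7 ≡ 8 (mod 47). So x ≡ 129 + 136·8 = 1217 (mod 6392).
Unique solution in [0, 6392): x = 1217.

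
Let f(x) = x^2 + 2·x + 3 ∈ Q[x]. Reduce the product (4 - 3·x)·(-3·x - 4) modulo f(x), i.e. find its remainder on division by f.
a · b ≡ -18·x - 43 (mod f(x))

First multiply in Q[x] without reducing: a · b = 9·x^2 - 16. Now divide by f(x) = x^2 + 2·x + 3, eliminating the leading term at each step:
  leading term 9·x^2: subtract (9)·f(x) = 9·x^2 + 18·x + 27, leaving -18·x - 43
The degree is now < 2, so this is the remainder. Hence a · b ≡ -18·x - 43 in Q[x]/(f).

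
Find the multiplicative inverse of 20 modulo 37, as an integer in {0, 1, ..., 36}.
Apply the extended Euclidean algorithm to (37, 20), tracking rows (r, s, t) with s·37 + t·20 = r. Each division r_prev = q·r_cur + r_new produces the new row as (previous row) − q·(current row):
  row A: (37, 1, 0)   [1·37 + 0·20 = 37]
  row B: (20, 0, 1)   [0·37 + 1·20 = 20]
  37 = 1·20 + 17   → row C = row A − 1·row B = (17, 1, −1)   [check: 1·37 − 1·20 = 17]
  20 = 1·17 + 3   → row D = row B − 1·row C = (3, −1, 2)   [check: −1·37 + 2·20 = 3]
  17 = 5·3 + 2   → row E = row C − 5·row D = (2, 6, −11)   [check: 6·37 − 11·20 = 2]
  3 = 1·2 + 1   → row F = row D − 1·row E = (1, −7, 13)   [check: −7·37 + 13·20 = 1]
  2 = 2·1 + 0   → remainder 0, stop. gcd = 1 (last nonzero row F).
The gcd is 1, so 20 is invertible mod 37. The last nonzero row gives −7·37 + 13·20 = 1, so t = 13. So 20^(−1) ≡ 13 (mod 37). Verify: 20 · 13 = 260 ≡ 1 (mod 37). ✓

Final answer: 20^(−1) ≡ 13 (mod 37)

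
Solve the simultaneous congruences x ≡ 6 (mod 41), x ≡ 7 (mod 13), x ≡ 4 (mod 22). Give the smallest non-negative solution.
x ≡ 9354 (mod 11726); the representative in [0, 11726) is 9354

The moduli 41, 13, 22 are pairwise coprime, so by the CRT there is a unique solution mod 41·13·22 = 11726.
Solve by successive substitution. Start with x ≡ 6 (mod 41).
  Combine with x ≡ 7 (mod 13): write x = 6 + 41·t and require 6 + 41·t ≡ 7 (mod 13), i.e. 41·t ≡ 7 − 6 ≡ 1 (mod 13). Since 41^(−1) ≡ 7 (mod 13) (41 ≡ 2 (mod 13)), t ≡ 7·1 ≡ 7 (mod 13). So x ≡ 6 + 41·7 = 293 (mod 533).
  Combine with x ≡ 4 (mod 22): write x = 293 + 533·t and require 293 + 533·t ≡ 4 (mod 22), i.e. 533·t ≡ 4 − 293 ≡ 19 (mod 22). Since 533^(−1) ≡ 9 (mod 22) (533 ≡ 5 (mod 22)), t ≡ 9·19 ≡ 17 (mod 22). So x ≡ 293 + 533·17 = 9354 (mod 11726).
Unique solution in [0, 11726): x = 9354.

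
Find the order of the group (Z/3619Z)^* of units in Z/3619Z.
(Z/3619Z)^* consists of the classes a with gcd(a, 3619) = 1, so its order is φ(3619). φ is multiplicative, with φ(p^e) = p^e − p^(e−1). Factorise 3619 = 7 · 11 · 47. Then
  φ(3619) = (7 − 1) · (11 − 1) · (47 − 1) = 6 · 10 · 46 = 2760.
Thus |(Z/3619Z)^*| = 2760.

Final answer: |(Z/3619Z)^*| = 2760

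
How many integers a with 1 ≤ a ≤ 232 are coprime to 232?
The number of a ∈ {1, ..., 232} with gcd(a, 232) = 1 is by definition Euler's totient φ(232). φ is multiplicative, with φ(p^e) = p^e − p^(e−1). Factorise 232 = 2^3 · 29. Then
  φ(232) = (2^3 − 2^2) · (29 − 1) = 4 · 28 = 112.
So there are 112 such integers.

Final answer: 112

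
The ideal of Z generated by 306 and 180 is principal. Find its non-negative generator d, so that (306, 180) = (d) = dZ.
In the PID Z, (a, b) is generated by gcd(a, b). Compute gcd(306, 180) with the extended Euclidean algorithm, tracking rows (r, s, t) with s·306 + t·180 = r:
  row A: (306, 1, 0)   [1·306 + 0·180 = 306]
  row B: (180, 0, 1)   [0·306 + 1·180 = 180]
  306 = 1·180 + 126   → row C = row A − 1·row B = (126, 1, −1)   [check: 1·306 − 1·180 = 126]
  180 = 1·126 + 54   → row D = row B − 1·row C = (54, −1, 2)   [check: −1·306 + 2·180 = 54]
  126 = 2·54 + 18   → row E = row C − 2·row D = (18, 3, −5)   [check: 3·306 − 5·180 = 18]
  54 = 3·18 + 0   → remainder 0, stop. gcd = 18 (last nonzero row E).
So gcd(306, 180) = 18, with Bézout identity 3·306 − 5·180 = 18. Containment (⊇): the Bézout identity exhibits 18 as an element of (306, 180), giving (18) ⊆ (306, 180). Containment (⊆): since 18 | 306 and 18 | 180 (306 = 18·17, 180 = 18·10), every Z-linear combination of 306 and 180 is divisible by 18, so (306, 180) ⊆ (18). Therefore (306, 180) = (18), d = 18.

Final answer: (306, 180) = (18); d = 18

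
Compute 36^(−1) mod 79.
Apply the extended Euclidean algorithm to (79, 36), tracking rows (r, s, t) with s·79 + t·36 = r. Each division r_prev = q·r_cur + r_new produces the new row as (previous row) − q·(current row):
  row A: (79, 1, 0)   [1·79 + 0·36 = 79]
  row B: (36, 0, 1)   [0·79 + 1·36 = 36]
  79 = 2·36 + 7   → row C = row A − 2·row B = (7, 1, −2)   [check: 1·79 − 2·36 = 7]
  36 = 5·7 + 1   → row D = row B − 5·row C = (1, −5, 11)   [check: −5·79 + 11·36 = 1]
  7 = 7·1 + 0   → remainder 0, stop. gcd = 1 (last nonzero row D).
The gcd is 1, so 36 is invertible mod 79. The last nonzero row gives −5·79 + 11·36 = 1, so t = 11. So 36^(−1) ≡ 11 (mod 79). Verify: 36 · 11 = 396 ≡ 1 (mod 79). ✓

Final answer: 36^(−1) ≡ 11 (mod 79)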